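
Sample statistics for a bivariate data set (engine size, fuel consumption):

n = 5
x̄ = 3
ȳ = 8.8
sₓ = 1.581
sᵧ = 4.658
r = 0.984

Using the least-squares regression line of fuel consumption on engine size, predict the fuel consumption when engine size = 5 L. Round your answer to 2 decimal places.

b = r · sᵧ/sₓ = 0.984 · 4.658/1.581 = 2.899097
a = ȳ − b·x̄ = 8.8 − 2.899097·3 = 0.102710
ŷ(5) = a + b·5 = 0.102710 + 2.899097·5 = 14.598194

14.60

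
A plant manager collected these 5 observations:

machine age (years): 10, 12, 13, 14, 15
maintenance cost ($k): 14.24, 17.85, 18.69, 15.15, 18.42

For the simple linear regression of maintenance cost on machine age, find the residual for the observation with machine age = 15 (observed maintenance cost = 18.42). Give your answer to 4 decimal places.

0.3177

n = 5, Σx = 64, Σy = 84.35, Σxy = 1087.97, Σx² = 834
Sxx = Σx² − (Σx)²/n = 834 − 819.2 = 14.8
Sxy = Σxy − (Σx)(Σy)/n = 1087.97 − 1079.68 = 8.29
b = Sxy/Sxx = 8.29/14.8 = 0.560135
a = ȳ − b·x̄ = 16.87 − 0.560135·12.8 = 9.700270
ŷ(15) = 9.700270 + 0.560135·15 = 18.102297
residual = y − ŷ = 18.42 − 18.102297 = 0.317703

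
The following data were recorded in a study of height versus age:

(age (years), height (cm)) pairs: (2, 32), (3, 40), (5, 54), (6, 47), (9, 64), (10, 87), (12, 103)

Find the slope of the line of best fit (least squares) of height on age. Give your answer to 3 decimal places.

6.604

n = 7, Σx = 47, Σy = 427, Σxy = 3418, Σx² = 399
Sxx = Σx² − (Σx)²/n = 399 − 315.571429 = 83.428571
Sxy = Σxy − (Σx)(Σy)/n = 3418 − 2867 = 551
b = Sxy/Sxx = 551/83.428571 = 6.604452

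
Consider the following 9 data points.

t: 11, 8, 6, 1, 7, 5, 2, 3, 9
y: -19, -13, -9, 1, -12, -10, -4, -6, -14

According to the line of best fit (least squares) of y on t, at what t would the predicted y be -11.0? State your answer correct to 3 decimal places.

6.612

n = 9, Σx = 52, Σy = -86, Σxy = -652, Σx² = 390
Sxx = Σx² − (Σx)²/n = 390 − 300.444444 = 89.555556
Sxy = Σxy − (Σx)(Σy)/n = -652 − (-496.888889) = -155.111111
b = Sxy/Sxx = -155.111111/89.555556 = -1.732010
a = ȳ − b·x̄ = -9.555556 − (-1.732010)·5.777778 = 0.451613
Set a + b·x = -11.0: x = (-11.0 − 0.451613) / (-1.732010) = 6.611748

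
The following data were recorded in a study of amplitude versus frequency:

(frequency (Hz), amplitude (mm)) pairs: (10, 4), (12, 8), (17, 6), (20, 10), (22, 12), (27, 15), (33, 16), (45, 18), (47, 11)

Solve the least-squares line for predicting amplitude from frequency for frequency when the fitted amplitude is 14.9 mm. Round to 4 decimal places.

40.4803

n = 9, Σx = 233, Σy = 100, Σxy = 2962, Σx² = 7469
Sxx = Σx² − (Σx)²/n = 7469 − 6032.111111 = 1436.888889
Sxy = Σxy − (Σx)(Σy)/n = 2962 − 2588.888889 = 373.111111
b = Sxy/Sxx = 373.111111/1436.888889 = 0.259666
a = ȳ − b·x̄ = 11.111111 − 0.259666·25.888889 = 4.388648
Set a + b·x = 14.9: x = (14.9 − 4.388648) / 0.259666 = 40.480286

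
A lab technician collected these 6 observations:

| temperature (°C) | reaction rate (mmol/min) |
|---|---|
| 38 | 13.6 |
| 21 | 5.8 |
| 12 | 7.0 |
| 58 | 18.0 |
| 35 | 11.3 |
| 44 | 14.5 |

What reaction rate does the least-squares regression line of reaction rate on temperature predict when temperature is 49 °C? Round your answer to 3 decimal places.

n = 6, Σx = 208, Σy = 70.2, Σxy = 2800.1, Σx² = 8554
Sxx = Σx² − (Σx)²/n = 8554 − 7210.666667 = 1343.333333
Sxy = Σxy − (Σx)(Σy)/n = 2800.1 − 2433.6 = 366.5
b = Sxy/Sxx = 366.5/1343.333333 = 0.272829
a = ȳ − b·x̄ = 11.7 − 0.272829·34.666667 = 2.241935
ŷ(49) = a + b·49 = 2.241935 + 0.272829·49 = 15.610546

15.611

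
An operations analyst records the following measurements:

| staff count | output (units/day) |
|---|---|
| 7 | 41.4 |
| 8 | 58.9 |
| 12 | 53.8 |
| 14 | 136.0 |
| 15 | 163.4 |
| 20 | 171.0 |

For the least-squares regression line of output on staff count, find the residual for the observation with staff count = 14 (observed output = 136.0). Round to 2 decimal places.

n = 6, Σx = 76, Σy = 624.5, Σxy = 9181.6, Σx² = 1078
Sxx = Σx² − (Σx)²/n = 1078 − 962.666667 = 115.333333
Sxy = Σxy − (Σx)(Σy)/n = 9181.6 − 7910.333333 = 1271.266667
b = Sxy/Sxx = 1271.266667/115.333333 = 11.022543
a = ȳ − b·x̄ = 104.083333 − 11.022543·12.666667 = -35.535549
ŷ(14) = -35.535549 + 11.022543·14 = 118.780058
residual = y − ŷ = 136.0 − 118.780058 = 17.219942

17.22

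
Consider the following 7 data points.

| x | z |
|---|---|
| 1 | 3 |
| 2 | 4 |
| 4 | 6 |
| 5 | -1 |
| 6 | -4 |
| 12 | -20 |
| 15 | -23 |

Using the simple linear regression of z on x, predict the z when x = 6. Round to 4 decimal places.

-4.0618

n = 7, Σx = 45, Σy = -35, Σxy = -579, Σx² = 451
Sxx = Σx² − (Σx)²/n = 451 − 289.285714 = 161.714286
Sxy = Σxy − (Σx)(Σy)/n = -579 − (-225) = -354
b = Sxy/Sxx = -354/161.714286 = -2.189046
a = ȳ − b·x̄ = -5 − (-2.189046)·6.428571 = 9.072438
ŷ(6) = a + b·6 = 9.072438 + (-2.189046)·6 = -4.061837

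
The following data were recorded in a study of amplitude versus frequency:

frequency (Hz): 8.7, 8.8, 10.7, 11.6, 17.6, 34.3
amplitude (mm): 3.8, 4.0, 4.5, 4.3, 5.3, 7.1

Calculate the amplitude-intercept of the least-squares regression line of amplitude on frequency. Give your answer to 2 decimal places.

n = 6, Σx = 91.7, Σy = 29, Σxy = 503.1, Σx² = 1888.43
Sxx = Σx² − (Σx)²/n = 1888.43 − 1401.481667 = 486.948333
Sxy = Σxy − (Σx)(Σy)/n = 503.1 − 443.216667 = 59.883333
b = Sxy/Sxx = 59.883333/486.948333 = 0.122977
a = ȳ − b·x̄ = 4.833333 − 0.122977·15.283333 = 2.953838

2.95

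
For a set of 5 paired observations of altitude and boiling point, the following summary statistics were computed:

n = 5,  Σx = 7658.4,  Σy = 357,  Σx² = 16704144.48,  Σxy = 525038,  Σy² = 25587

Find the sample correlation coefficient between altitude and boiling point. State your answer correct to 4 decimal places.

Sxx = Σx² − (Σx)²/n = 16704144.48 − 11730218.112 = 4973926.368
Sxy = Σxy − (Σx)(Σy)/n = 525038 − 546809.76 = -21771.76
Syy = Σy² − (Σy)²/n = 25587 − 25489.8 = 97.2
r = Sxy/√(Sxx·Syy) = -21771.76/√(483465642.9696) = -21771.76/21987.852168 = -0.990172

-0.9902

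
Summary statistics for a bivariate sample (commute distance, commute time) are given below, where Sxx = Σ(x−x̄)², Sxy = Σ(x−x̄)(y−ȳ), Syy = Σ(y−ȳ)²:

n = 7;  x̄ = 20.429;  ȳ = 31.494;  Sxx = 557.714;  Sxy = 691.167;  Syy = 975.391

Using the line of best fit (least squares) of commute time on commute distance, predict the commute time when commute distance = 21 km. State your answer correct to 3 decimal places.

b = Sxy/Sxx = 691.167/557.714 = 1.239286
a = ȳ − b·x̄ = 31.494 − 1.239286·20.429 = 6.176632
ŷ(21) = a + b·21 = 6.176632 + 1.239286·21 = 32.201632

32.202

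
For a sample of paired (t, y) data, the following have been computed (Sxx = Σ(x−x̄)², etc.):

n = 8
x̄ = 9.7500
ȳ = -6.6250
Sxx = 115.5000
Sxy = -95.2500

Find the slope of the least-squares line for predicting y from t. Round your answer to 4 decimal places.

b = Sxy/Sxx = -95.25/115.5 = -0.824675

-0.8247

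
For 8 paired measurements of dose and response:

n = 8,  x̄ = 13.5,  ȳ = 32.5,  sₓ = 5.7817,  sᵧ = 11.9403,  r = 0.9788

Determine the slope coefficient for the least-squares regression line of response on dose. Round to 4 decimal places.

2.0214

b = r · sᵧ/sₓ = 0.9788 · 11.9403/5.7817 = 2.021406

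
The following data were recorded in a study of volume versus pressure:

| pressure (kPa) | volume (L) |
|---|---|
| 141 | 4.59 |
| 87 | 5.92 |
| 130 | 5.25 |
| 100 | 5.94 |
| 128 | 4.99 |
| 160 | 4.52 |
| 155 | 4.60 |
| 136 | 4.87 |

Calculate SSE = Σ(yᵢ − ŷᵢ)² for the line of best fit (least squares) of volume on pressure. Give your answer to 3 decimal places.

n = 8, Σx = 1037, Σy = 40.68, Σxy = 5175.97, Σx² = 138855, Σy² = 209.168
Sxx = Σx² − (Σx)²/n = 138855 − 134421.125 = 4433.875
Sxy = Σxy − (Σx)(Σy)/n = 5175.97 − 5273.145 = -97.175
Syy = Σy² − (Σy)²/n = 209.168 − 206.8578 = 2.3102
b = Sxy/Sxx = -97.175/4433.875 = -0.021916
SSE = Syy − b·Sxy = 2.3102 − (-0.021916)·(-97.175) = 0.180465

0.180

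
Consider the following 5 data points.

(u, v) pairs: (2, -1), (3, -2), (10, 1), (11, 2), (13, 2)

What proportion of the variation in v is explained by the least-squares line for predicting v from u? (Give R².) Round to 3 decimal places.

0.907

n = 5, Σx = 39, Σy = 2, Σxy = 50, Σx² = 403, Σy² = 14
Sxx = Σx² − (Σx)²/n = 403 − 304.2 = 98.8
Sxy = Σxy − (Σx)(Σy)/n = 50 − 15.6 = 34.4
Syy = Σy² − (Σy)²/n = 14 − 0.8 = 13.2
R² = Sxy²/(Sxx·Syy) = (34.4)²/(98.8·13.2) = 0.907373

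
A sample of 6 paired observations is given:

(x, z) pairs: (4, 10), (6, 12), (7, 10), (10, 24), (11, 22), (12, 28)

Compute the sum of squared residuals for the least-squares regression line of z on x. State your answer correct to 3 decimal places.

39.432

n = 6, Σx = 50, Σy = 106, Σxy = 1000, Σx² = 466, Σy² = 2188
Sxx = Σx² − (Σx)²/n = 466 − 416.666667 = 49.333333
Sxy = Σxy − (Σx)(Σy)/n = 1000 − 883.333333 = 116.666667
Syy = Σy² − (Σy)²/n = 2188 − 1872.666667 = 315.333333
b = Sxy/Sxx = 116.666667/49.333333 = 2.364865
SSE = Syy − b·Sxy = 315.333333 − 2.364865·116.666667 = 39.432432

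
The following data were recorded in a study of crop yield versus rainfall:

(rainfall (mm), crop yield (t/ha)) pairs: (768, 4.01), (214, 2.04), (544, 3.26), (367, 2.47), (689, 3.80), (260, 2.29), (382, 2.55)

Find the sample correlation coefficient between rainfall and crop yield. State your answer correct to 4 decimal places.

0.9953

n = 7, Σx = 3224, Σy = 20.42, Σxy = 10383.87, Σx² = 1754490, Σy² = 63.1568
Sxx = Σx² − (Σx)²/n = 1754490 − 1484882.285714 = 269607.714286
Sxy = Σxy − (Σx)(Σy)/n = 10383.87 − 9404.868571 = 979.001429
Syy = Σy² − (Σy)²/n = 63.1568 − 59.568057 = 3.588743
r = Sxy/√(Sxx·Syy) = 979.001429/√(967552.758873) = 979.001429/983.642597 = 0.995282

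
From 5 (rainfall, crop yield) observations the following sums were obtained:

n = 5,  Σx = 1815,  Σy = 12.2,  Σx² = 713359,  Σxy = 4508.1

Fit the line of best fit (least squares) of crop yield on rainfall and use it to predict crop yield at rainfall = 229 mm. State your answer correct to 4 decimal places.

2.2446

Sxx = Σx² − (Σx)²/n = 713359 − 658845 = 54514
Sxy = Σxy − (Σx)(Σy)/n = 4508.1 − 4428.6 = 79.5
b = Sxy/Sxx = 79.5/54514 = 0.001458
a = ȳ − b·x̄ = 2.44 − 0.001458·363 = 1.910622
ŷ(229) = a + b·229 = 1.910622 + 0.001458·229 = 2.244582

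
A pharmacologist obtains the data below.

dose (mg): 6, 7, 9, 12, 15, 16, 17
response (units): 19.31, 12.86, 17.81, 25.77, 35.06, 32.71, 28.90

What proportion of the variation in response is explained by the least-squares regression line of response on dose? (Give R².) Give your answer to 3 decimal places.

n = 7, Σx = 82, Σy = 172.42, Σxy = 2215.97, Σx² = 1080, Σy² = 4653.9024
Sxx = Σx² − (Σx)²/n = 1080 − 960.571429 = 119.428571
Sxy = Σxy − (Σx)(Σy)/n = 2215.97 − 2019.777143 = 196.192857
Syy = Σy² − (Σy)²/n = 4653.9024 − 4246.950914 = 406.951486
R² = Sxy²/(Sxx·Syy) = (196.192857)²/(119.428571·406.951486) = 0.791982

0.792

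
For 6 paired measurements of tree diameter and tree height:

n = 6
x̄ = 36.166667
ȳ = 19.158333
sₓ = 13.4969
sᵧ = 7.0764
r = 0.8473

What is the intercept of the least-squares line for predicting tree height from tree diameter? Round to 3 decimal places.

3.092

b = r · sᵧ/sₓ = 0.8473 · 7.0764/13.4969 = 0.444238
a = ȳ − b·x̄ = 19.158333 − 0.444238·36.166667 = 3.091731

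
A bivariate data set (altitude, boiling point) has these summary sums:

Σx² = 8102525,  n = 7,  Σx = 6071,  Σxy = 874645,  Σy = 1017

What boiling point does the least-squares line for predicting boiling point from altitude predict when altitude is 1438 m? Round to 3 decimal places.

Sxx = Σx² − (Σx)²/n = 8102525 − 5265291.571429 = 2837233.428571
Sxy = Σxy − (Σx)(Σy)/n = 874645 − 882029.571429 = -7384.571429
b = Sxy/Sxx = -7384.571429/2837233.428571 = -0.002603
a = ȳ − b·x̄ = 145.285714 − (-0.002603)·867.285714 = 147.543031
ŷ(1438) = a + b·1438 = 147.543031 + (-0.002603)·1438 = 143.800295

143.800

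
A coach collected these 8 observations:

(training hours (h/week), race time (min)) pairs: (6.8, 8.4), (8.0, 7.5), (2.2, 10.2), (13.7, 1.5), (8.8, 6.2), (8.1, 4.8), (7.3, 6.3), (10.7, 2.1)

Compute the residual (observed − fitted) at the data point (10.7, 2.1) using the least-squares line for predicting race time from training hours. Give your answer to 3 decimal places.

n = 8, Σx = 65.6, Σy = 47, Σxy = 322.01, Σx² = 613.6
Sxx = Σx² − (Σx)²/n = 613.6 − 537.92 = 75.68
Sxy = Σxy − (Σx)(Σy)/n = 322.01 − 385.4 = -63.39
b = Sxy/Sxx = -63.39/75.68 = -0.837606
a = ȳ − b·x̄ = 5.875 − (-0.837606)·8.2 = 12.743367
ŷ(10.7) = 12.743367 + (-0.837606)·10.7 = 3.780986
residual = y − ŷ = 2.1 − 3.780986 = -1.680986

-1.681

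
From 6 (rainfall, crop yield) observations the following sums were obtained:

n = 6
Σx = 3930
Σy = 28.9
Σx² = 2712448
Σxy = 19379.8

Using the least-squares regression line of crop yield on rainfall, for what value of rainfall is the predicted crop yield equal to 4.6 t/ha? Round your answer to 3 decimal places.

Sxx = Σx² − (Σx)²/n = 2712448 − 2574150 = 138298
Sxy = Σxy − (Σx)(Σy)/n = 19379.8 − 18929.5 = 450.3
b = Sxy/Sxx = 450.3/138298 = 0.003256
a = ȳ − b·x̄ = 4.816667 − 0.003256·655 = 2.683979
Set a + b·x = 4.6: x = (4.6 − 2.683979) / 0.003256 = 588.456436

588.456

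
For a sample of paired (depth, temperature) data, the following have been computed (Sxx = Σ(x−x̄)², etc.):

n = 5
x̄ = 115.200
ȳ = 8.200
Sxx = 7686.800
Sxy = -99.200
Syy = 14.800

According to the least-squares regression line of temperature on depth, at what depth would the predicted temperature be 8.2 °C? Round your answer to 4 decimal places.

115.2000

b = Sxy/Sxx = -99.2/7686.8 = -0.012905
a = ȳ − b·x̄ = 8.2 − (-0.012905)·115.2 = 9.686684
Set a + b·x = 8.2: x = (8.2 − 9.686684) / (-0.012905) = 115.2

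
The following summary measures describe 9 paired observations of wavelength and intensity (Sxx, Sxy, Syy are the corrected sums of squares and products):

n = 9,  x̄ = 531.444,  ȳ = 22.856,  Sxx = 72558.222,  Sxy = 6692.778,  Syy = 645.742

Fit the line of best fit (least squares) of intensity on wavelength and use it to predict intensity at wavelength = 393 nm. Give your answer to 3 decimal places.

b = Sxy/Sxx = 6692.778/72558.222 = 0.092240
a = ȳ − b·x̄ = 22.856 − 0.092240·531.444 = -26.164450
ŷ(393) = a + b·393 = -26.164450 + 0.092240·393 = 10.085911

10.086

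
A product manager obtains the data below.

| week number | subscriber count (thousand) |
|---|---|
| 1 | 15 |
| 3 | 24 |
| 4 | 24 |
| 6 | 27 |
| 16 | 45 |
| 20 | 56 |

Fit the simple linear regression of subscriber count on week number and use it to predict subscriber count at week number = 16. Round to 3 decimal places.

n = 6, Σx = 50, Σy = 191, Σxy = 2185, Σx² = 718
Sxx = Σx² − (Σx)²/n = 718 − 416.666667 = 301.333333
Sxy = Σxy − (Σx)(Σy)/n = 2185 − 1591.666667 = 593.333333
b = Sxy/Sxx = 593.333333/301.333333 = 1.969027
a = ȳ − b·x̄ = 31.833333 − 1.969027·8.333333 = 15.424779
ŷ(16) = a + b·16 = 15.424779 + 1.969027·16 = 46.929204

46.929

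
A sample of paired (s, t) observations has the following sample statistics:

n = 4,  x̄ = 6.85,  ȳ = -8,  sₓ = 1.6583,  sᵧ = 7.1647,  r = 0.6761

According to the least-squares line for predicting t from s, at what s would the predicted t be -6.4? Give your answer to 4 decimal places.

7.3977

b = r · sᵧ/sₓ = 0.6761 · 7.1647/1.6583 = 2.921096
a = ȳ − b·x̄ = -8 − 2.921096·6.85 = -28.009508
Set a + b·x = -6.4: x = (-6.4 − (-28.009508)) / 2.921096 = 7.397740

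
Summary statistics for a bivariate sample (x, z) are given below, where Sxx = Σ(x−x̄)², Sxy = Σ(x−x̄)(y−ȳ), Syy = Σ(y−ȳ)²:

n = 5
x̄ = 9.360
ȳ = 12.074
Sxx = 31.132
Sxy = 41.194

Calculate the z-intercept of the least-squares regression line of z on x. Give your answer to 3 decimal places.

-0.311

b = Sxy/Sxx = 41.194/31.132 = 1.323204
a = ȳ − b·x̄ = 12.074 − 1.323204·9.36 = -0.311193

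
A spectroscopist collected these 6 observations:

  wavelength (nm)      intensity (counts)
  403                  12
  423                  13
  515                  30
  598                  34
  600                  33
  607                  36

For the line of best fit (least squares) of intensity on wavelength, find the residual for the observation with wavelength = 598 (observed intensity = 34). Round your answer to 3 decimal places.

n = 6, Σx = 3146, Σy = 158, Σxy = 87769, Σx² = 1692616
Sxx = Σx² − (Σx)²/n = 1692616 − 1649552.666667 = 43063.333333
Sxy = Σxy − (Σx)(Σy)/n = 87769 − 82844.666667 = 4924.333333
b = Sxy/Sxx = 4924.333333/43063.333333 = 0.114351
a = ȳ − b·x̄ = 26.333333 − 0.114351·524.333333 = -33.624685
ŷ(598) = -33.624685 + 0.114351·598 = 34.757187
residual = y − ŷ = 34 − 34.757187 = -0.757187

-0.757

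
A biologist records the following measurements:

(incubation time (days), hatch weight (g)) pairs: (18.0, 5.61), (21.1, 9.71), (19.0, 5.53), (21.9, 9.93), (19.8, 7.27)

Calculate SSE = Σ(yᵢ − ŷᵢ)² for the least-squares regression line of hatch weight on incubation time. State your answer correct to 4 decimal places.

1.4323

n = 5, Σx = 99.8, Σy = 38.05, Σxy = 772.344, Σx² = 2001.86, Σy² = 307.7949
Sxx = Σx² − (Σx)²/n = 2001.86 − 1992.008 = 9.852
Sxy = Σxy − (Σx)(Σy)/n = 772.344 − 759.478 = 12.866
Syy = Σy² − (Σy)²/n = 307.7949 − 289.5605 = 18.2344
b = Sxy/Sxx = 12.866/9.852 = 1.305928
SSE = Syy − b·Sxy = 18.2344 − 1.305928·12.866 = 1.432334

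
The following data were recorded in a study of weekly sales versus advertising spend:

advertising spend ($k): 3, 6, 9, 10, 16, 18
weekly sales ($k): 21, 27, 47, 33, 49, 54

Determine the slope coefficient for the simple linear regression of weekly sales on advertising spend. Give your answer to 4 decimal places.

n = 6, Σx = 62, Σy = 231, Σxy = 2734, Σx² = 806
Sxx = Σx² − (Σx)²/n = 806 − 640.666667 = 165.333333
Sxy = Σxy − (Σx)(Σy)/n = 2734 − 2387 = 347
b = Sxy/Sxx = 347/165.333333 = 2.098790

2.0988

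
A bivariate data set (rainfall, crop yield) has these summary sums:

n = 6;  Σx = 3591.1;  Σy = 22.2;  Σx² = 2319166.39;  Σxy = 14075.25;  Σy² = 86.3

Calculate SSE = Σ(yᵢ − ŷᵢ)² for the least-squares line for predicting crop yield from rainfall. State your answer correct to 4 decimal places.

Sxx = Σx² − (Σx)²/n = 2319166.39 − 2149333.201667 = 169833.188333
Sxy = Σxy − (Σx)(Σy)/n = 14075.25 − 13287.07 = 788.18
Syy = Σy² − (Σy)²/n = 86.3 − 82.14 = 4.16
b = Sxy/Sxx = 788.18/169833.188333 = 0.004641
SSE = Syy − b·Sxy = 4.16 − 0.004641·788.18 = 0.502130

0.5021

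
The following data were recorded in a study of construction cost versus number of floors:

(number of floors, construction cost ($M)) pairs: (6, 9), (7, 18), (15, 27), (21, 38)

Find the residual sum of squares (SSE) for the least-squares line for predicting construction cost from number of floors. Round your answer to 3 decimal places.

27.267

n = 4, Σx = 49, Σy = 92, Σxy = 1383, Σx² = 751, Σy² = 2578
Sxx = Σx² − (Σx)²/n = 751 − 600.25 = 150.75
Sxy = Σxy − (Σx)(Σy)/n = 1383 − 1127 = 256
Syy = Σy² − (Σy)²/n = 2578 − 2116 = 462
b = Sxy/Sxx = 256/150.75 = 1.698176
SSE = Syy − b·Sxy = 462 − 1.698176·256 = 27.266998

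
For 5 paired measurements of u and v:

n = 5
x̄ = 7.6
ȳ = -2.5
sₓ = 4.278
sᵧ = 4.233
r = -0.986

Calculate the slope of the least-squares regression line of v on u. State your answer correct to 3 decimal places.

b = r · sᵧ/sₓ = -0.986 · 4.233/4.278 = -0.975628

-0.976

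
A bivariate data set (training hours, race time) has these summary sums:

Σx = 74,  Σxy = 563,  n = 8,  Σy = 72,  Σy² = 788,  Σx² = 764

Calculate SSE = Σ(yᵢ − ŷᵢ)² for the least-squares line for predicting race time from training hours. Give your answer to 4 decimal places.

Sxx = Σx² − (Σx)²/n = 764 − 684.5 = 79.5
Sxy = Σxy − (Σx)(Σy)/n = 563 − 666 = -103
Syy = Σy² − (Σy)²/n = 788 − 648 = 140
b = Sxy/Sxx = -103/79.5 = -1.295597
SSE = Syy − b·Sxy = 140 − (-1.295597)·(-103) = 6.553459

6.5535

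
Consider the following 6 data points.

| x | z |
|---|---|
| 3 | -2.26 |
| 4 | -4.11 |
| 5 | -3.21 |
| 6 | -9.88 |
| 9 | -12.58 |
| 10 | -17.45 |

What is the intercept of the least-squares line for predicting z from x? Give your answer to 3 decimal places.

n = 6, Σx = 37, Σy = -49.49, Σxy = -386.27, Σx² = 267
Sxx = Σx² − (Σx)²/n = 267 − 228.166667 = 38.833333
Sxy = Σxy − (Σx)(Σy)/n = -386.27 − (-305.188333) = -81.081667
b = Sxy/Sxx = -81.081667/38.833333 = -2.087940
a = ȳ − b·x̄ = -8.248333 − (-2.087940)·6.166667 = 4.627296

4.627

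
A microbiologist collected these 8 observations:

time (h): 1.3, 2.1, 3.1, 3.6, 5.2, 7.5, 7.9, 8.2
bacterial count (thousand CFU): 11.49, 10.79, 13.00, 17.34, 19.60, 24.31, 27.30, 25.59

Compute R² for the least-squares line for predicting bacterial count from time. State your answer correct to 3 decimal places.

n = 8, Σx = 38.9, Σy = 149.42, Σxy = 850.073, Σx² = 241.61, Σy² = 3093.394
Sxx = Σx² − (Σx)²/n = 241.61 − 189.15125 = 52.45875
Sxy = Σxy − (Σx)(Σy)/n = 850.073 − 726.55475 = 123.51825
Syy = Σy² − (Σy)²/n = 3093.394 − 2790.79205 = 302.60195
R² = Sxy²/(Sxx·Syy) = (123.51825)²/(52.45875·302.60195) = 0.961109

0.961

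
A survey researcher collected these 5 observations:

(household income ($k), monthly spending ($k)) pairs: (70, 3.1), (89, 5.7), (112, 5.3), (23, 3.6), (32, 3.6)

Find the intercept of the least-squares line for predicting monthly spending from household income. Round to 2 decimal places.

n = 5, Σx = 326, Σy = 21.3, Σxy = 1515.9, Σx² = 26918
Sxx = Σx² − (Σx)²/n = 26918 − 21255.2 = 5662.8
Sxy = Σxy − (Σx)(Σy)/n = 1515.9 − 1388.76 = 127.14
b = Sxy/Sxx = 127.14/5662.8 = 0.022452
a = ȳ − b·x̄ = 4.26 − 0.022452·65.2 = 2.796143

2.80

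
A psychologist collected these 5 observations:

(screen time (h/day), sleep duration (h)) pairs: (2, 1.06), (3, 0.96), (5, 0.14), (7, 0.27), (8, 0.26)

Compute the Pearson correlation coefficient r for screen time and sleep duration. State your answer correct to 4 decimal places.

n = 5, Σx = 25, Σy = 2.69, Σxy = 9.67, Σx² = 151, Σy² = 2.2053
Sxx = Σx² − (Σx)²/n = 151 − 125 = 26
Sxy = Σxy − (Σx)(Σy)/n = 9.67 − 13.45 = -3.78
Syy = Σy² − (Σy)²/n = 2.2053 − 1.44722 = 0.75808
r = Sxy/√(Sxx·Syy) = -3.78/√(19.71008) = -3.78/4.439604 = -0.851427

-0.8514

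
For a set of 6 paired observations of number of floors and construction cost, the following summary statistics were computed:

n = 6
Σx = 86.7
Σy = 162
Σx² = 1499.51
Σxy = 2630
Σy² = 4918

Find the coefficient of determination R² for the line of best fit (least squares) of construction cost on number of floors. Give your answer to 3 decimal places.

0.623

Sxx = Σx² − (Σx)²/n = 1499.51 − 1252.815 = 246.695
Sxy = Σxy − (Σx)(Σy)/n = 2630 − 2340.9 = 289.1
Syy = Σy² − (Σy)²/n = 4918 − 4374 = 544
R² = Sxy²/(Sxx·Syy) = (289.1)²/(246.695·544) = 0.622783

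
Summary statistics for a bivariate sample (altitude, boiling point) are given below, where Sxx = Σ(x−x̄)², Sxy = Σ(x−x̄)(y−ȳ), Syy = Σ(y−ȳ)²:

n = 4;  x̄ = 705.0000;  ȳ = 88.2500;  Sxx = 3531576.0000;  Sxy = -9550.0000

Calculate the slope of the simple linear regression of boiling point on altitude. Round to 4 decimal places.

-0.0027

b = Sxy/Sxx = -9550/3531576 = -0.002704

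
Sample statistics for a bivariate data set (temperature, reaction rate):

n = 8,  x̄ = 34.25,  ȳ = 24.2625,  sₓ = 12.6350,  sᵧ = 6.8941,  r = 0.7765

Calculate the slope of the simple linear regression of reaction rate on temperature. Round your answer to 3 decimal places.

b = r · sᵧ/sₓ = 0.7765 · 6.8941/12.635 = 0.423686

0.424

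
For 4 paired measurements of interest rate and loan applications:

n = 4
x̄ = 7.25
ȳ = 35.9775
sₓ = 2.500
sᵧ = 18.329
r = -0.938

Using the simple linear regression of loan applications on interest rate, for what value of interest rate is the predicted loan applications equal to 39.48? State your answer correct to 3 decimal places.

b = r · sᵧ/sₓ = -0.938 · 18.329/2.5 = -6.877041
a = ȳ − b·x̄ = 35.9775 − (-6.877041)·7.25 = 85.836046
Set a + b·x = 39.48: x = (39.48 − 85.836046) / (-6.877041) = 6.740697

6.741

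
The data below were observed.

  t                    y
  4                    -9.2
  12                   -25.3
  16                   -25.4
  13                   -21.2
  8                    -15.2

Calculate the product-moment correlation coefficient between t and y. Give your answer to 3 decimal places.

n = 5, Σx = 53, Σy = -96.3, Σxy = -1144, Σx² = 649, Σy² = 2050.37
Sxx = Σx² − (Σx)²/n = 649 − 561.8 = 87.2
Sxy = Σxy − (Σx)(Σy)/n = -1144 − (-1020.78) = -123.22
Syy = Σy² − (Σy)²/n = 2050.37 − 1854.738 = 195.632
r = Sxy/√(Sxx·Syy) = -123.22/√(17059.1104) = -123.22/130.610529 = -0.943416

-0.943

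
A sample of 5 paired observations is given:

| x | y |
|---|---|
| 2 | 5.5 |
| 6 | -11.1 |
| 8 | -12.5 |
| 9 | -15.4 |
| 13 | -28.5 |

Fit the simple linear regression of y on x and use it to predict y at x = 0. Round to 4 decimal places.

n = 5, Σx = 38, Σy = -62, Σxy = -664.7, Σx² = 354
Sxx = Σx² − (Σx)²/n = 354 − 288.8 = 65.2
Sxy = Σxy − (Σx)(Σy)/n = -664.7 − (-471.2) = -193.5
b = Sxy/Sxx = -193.5/65.2 = -2.967791
a = ȳ − b·x̄ = -12.4 − (-2.967791)·7.6 = 10.155215
ŷ(0) = a + b·0 = 10.155215 + (-2.967791)·0 = 10.155215

10.1552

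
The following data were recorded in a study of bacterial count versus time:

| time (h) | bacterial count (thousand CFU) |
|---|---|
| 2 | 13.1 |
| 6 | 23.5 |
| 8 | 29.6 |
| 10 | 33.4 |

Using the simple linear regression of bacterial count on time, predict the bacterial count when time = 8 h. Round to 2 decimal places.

28.78

n = 4, Σx = 26, Σy = 99.6, Σxy = 738, Σx² = 204
Sxx = Σx² − (Σx)²/n = 204 − 169 = 35
Sxy = Σxy − (Σx)(Σy)/n = 738 − 647.4 = 90.6
b = Sxy/Sxx = 90.6/35 = 2.588571
a = ȳ − b·x̄ = 24.9 − 2.588571·6.5 = 8.074286
ŷ(8) = a + b·8 = 8.074286 + 2.588571·8 = 28.782857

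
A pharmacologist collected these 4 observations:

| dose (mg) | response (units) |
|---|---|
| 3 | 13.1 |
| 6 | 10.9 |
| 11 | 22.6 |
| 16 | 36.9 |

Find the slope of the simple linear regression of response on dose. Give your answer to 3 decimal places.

n = 4, Σx = 36, Σy = 83.5, Σxy = 943.7, Σx² = 422
Sxx = Σx² − (Σx)²/n = 422 − 324 = 98
Sxy = Σxy − (Σx)(Σy)/n = 943.7 − 751.5 = 192.2
b = Sxy/Sxx = 192.2/98 = 1.961224

1.961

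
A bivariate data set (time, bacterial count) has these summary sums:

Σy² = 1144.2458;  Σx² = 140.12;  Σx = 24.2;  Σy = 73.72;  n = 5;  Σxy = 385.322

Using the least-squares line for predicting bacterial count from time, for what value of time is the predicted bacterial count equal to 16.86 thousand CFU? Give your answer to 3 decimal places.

6.546

Sxx = Σx² − (Σx)²/n = 140.12 − 117.128 = 22.992
Sxy = Σxy − (Σx)(Σy)/n = 385.322 − 356.8048 = 28.5172
b = Sxy/Sxx = 28.5172/22.992 = 1.240310
a = ȳ − b·x̄ = 14.744 − 1.240310·4.84 = 8.740901
Set a + b·x = 16.86: x = (16.86 − 8.740901) / 1.240310 = 6.546026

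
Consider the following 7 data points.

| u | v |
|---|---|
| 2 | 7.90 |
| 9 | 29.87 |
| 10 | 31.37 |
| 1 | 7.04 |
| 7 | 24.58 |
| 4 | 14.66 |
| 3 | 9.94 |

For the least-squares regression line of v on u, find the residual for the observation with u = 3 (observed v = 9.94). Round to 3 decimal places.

-1.637

n = 7, Σx = 36, Σy = 125.36, Σxy = 865.89, Σx² = 260
Sxx = Σx² − (Σx)²/n = 260 − 185.142857 = 74.857143
Sxy = Σxy − (Σx)(Σy)/n = 865.89 − 644.708571 = 221.181429
b = Sxy/Sxx = 221.181429/74.857143 = 2.954714
a = ȳ − b·x̄ = 17.908571 − 2.954714·5.142857 = 2.712901
ŷ(3) = 2.712901 + 2.954714·3 = 11.577042
residual = y − ŷ = 9.94 − 11.577042 = -1.637042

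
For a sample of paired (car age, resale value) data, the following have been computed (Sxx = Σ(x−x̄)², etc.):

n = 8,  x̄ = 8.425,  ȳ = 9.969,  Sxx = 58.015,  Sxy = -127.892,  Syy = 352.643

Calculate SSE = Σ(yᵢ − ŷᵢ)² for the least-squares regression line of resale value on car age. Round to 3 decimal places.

70.710

b = Sxy/Sxx = -127.892/58.015 = -2.204464
SSE = Syy − b·Sxy = 352.643 − (-2.204464)·(-127.892) = 70.709644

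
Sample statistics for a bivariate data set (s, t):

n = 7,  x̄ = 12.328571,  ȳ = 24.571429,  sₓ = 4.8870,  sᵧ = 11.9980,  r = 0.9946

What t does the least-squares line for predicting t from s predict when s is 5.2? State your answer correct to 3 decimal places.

7.165

b = r · sᵧ/sₓ = 0.9946 · 11.998/4.887 = 2.441827
a = ȳ − b·x̄ = 24.571429 − 2.441827·12.328571 = -5.532814
ŷ(5.2) = a + b·5.2 = -5.532814 + 2.441827·5.2 = 7.164689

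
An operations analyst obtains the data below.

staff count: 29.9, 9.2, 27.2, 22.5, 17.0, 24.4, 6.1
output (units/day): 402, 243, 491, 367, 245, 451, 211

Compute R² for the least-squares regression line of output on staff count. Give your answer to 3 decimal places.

n = 7, Σx = 136.3, Σy = 2410, Σxy = 52324.6, Σx² = 3146.31, Σy² = 904370
Sxx = Σx² − (Σx)²/n = 3146.31 − 2653.955714 = 492.354286
Sxy = Σxy − (Σx)(Σy)/n = 52324.6 − 46926.142857 = 5398.457143
Syy = Σy² − (Σy)²/n = 904370 − 829728.571429 = 74641.428571
R² = Sxy²/(Sxx·Syy) = (5398.457143)²/(492.354286·74641.428571) = 0.793015

0.793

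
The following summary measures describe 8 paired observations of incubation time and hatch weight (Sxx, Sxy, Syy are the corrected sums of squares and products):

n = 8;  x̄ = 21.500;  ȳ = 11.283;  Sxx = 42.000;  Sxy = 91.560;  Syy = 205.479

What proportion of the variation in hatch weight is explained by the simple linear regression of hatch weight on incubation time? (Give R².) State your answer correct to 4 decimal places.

R² = Sxy²/(Sxx·Syy) = (91.56)²/(42·205.479) = 0.971393

0.9714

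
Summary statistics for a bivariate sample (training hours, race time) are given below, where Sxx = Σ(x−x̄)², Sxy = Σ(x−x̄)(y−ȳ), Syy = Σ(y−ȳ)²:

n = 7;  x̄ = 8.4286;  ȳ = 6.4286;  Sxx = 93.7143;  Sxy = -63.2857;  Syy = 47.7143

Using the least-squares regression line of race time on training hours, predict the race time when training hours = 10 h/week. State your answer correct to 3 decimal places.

b = Sxy/Sxx = -63.2857/93.7143 = -0.675305
a = ȳ − b·x̄ = 6.4286 − (-0.675305)·8.4286 = 12.120473
ŷ(10) = a + b·10 = 12.120473 + (-0.675305)·10 = 5.367426

5.367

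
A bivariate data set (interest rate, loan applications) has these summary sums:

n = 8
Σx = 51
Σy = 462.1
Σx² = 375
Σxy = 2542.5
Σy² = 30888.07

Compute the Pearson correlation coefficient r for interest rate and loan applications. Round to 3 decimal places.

Sxx = Σx² − (Σx)²/n = 375 − 325.125 = 49.875
Sxy = Σxy − (Σx)(Σy)/n = 2542.5 − 2945.8875 = -403.3875
Syy = Σy² − (Σy)²/n = 30888.07 − 26692.05125 = 4196.01875
r = Sxy/√(Sxx·Syy) = -403.3875/√(209276.435156) = -403.3875/457.467414 = -0.881784

-0.882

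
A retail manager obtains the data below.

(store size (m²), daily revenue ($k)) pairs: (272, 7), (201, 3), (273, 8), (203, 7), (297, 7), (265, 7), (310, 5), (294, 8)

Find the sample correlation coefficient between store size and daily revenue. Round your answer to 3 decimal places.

0.410

n = 8, Σx = 2115, Σy = 52, Σxy = 13948, Σx² = 571093, Σy² = 358
Sxx = Σx² − (Σx)²/n = 571093 − 559153.125 = 11939.875
Sxy = Σxy − (Σx)(Σy)/n = 13948 − 13747.5 = 200.5
Syy = Σy² − (Σy)²/n = 358 − 338 = 20
r = Sxy/√(Sxx·Syy) = 200.5/√(238797.5) = 200.5/488.669111 = 0.410298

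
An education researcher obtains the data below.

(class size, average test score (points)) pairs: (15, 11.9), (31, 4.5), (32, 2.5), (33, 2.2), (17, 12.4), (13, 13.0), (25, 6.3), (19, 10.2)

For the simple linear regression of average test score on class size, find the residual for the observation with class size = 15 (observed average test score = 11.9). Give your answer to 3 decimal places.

-0.435

n = 8, Σx = 185, Σy = 63, Σxy = 1201.7, Σx² = 4743
Sxx = Σx² − (Σx)²/n = 4743 − 4278.125 = 464.875
Sxy = Σxy − (Σx)(Σy)/n = 1201.7 − 1456.875 = -255.175
b = Sxy/Sxx = -255.175/464.875 = -0.548911
a = ȳ − b·x̄ = 7.875 − (-0.548911)·23.125 = 20.568567
ŷ(15) = 20.568567 + (-0.548911)·15 = 12.334902
residual = y − ŷ = 11.9 − 12.334902 = -0.434902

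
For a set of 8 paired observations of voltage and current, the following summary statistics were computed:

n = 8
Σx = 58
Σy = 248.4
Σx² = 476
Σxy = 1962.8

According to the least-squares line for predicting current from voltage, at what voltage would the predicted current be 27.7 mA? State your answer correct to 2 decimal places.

6.10

Sxx = Σx² − (Σx)²/n = 476 − 420.5 = 55.5
Sxy = Σxy − (Σx)(Σy)/n = 1962.8 − 1800.9 = 161.9
b = Sxy/Sxx = 161.9/55.5 = 2.917117
a = ȳ − b·x̄ = 31.05 − 2.917117·7.25 = 9.900901
Set a + b·x = 27.7: x = (27.7 − 9.900901) / 2.917117 = 6.101606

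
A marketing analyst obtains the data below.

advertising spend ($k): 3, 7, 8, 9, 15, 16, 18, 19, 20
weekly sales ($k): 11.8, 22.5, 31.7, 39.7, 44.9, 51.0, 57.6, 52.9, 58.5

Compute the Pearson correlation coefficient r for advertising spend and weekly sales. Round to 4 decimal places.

0.9656

n = 9, Σx = 115, Σy = 370.6, Σxy = 5505.2, Σx² = 1769, Σy² = 17381.9
Sxx = Σx² − (Σx)²/n = 1769 − 1469.444444 = 299.555556
Sxy = Σxy − (Σx)(Σy)/n = 5505.2 − 4735.444444 = 769.755556
Syy = Σy² − (Σy)²/n = 17381.9 − 15260.484444 = 2121.415556
r = Sxy/√(Sxx·Syy) = 769.755556/√(635481.815309) = 769.755556/797.171133 = 0.965609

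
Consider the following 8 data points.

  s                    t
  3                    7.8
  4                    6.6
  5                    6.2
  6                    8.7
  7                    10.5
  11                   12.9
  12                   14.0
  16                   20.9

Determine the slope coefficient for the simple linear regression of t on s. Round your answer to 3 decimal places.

n = 8, Σx = 64, Σy = 87.6, Σxy = 850.8, Σx² = 656
Sxx = Σx² − (Σx)²/n = 656 − 512 = 144
Sxy = Σxy − (Σx)(Σy)/n = 850.8 − 700.8 = 150
b = Sxy/Sxx = 150/144 = 1.041667

1.042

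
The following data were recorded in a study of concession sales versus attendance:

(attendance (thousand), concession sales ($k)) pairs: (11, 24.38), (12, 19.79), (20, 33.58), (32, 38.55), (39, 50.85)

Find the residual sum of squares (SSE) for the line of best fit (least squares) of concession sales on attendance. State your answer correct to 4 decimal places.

n = 5, Σx = 114, Σy = 167.15, Σxy = 4394.01, Σx² = 3210, Σy² = 6185.4699
Sxx = Σx² − (Σx)²/n = 3210 − 2599.2 = 610.8
Sxy = Σxy − (Σx)(Σy)/n = 4394.01 − 3811.02 = 582.99
Syy = Σy² − (Σy)²/n = 6185.4699 − 5587.8245 = 597.6454
b = Sxy/Sxx = 582.99/610.8 = 0.954470
SSE = Syy − b·Sxy = 597.6454 − 0.954470·582.99 = 41.199198

41.1992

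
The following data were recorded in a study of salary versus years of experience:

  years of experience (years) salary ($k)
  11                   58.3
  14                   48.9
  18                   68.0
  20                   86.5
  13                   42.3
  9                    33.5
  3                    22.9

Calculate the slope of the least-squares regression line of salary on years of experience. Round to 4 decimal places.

3.4549

n = 7, Σx = 88, Σy = 360.4, Σxy = 5200, Σx² = 1300
Sxx = Σx² − (Σx)²/n = 1300 − 1106.285714 = 193.714286
Sxy = Σxy − (Σx)(Σy)/n = 5200 − 4530.742857 = 669.257143
b = Sxy/Sxx = 669.257143/193.714286 = 3.454867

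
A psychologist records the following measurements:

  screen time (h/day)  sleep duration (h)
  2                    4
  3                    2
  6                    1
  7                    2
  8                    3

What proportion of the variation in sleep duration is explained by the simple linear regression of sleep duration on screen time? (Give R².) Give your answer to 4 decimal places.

0.1389

n = 5, Σx = 26, Σy = 12, Σxy = 58, Σx² = 162, Σy² = 34
Sxx = Σx² − (Σx)²/n = 162 − 135.2 = 26.8
Sxy = Σxy − (Σx)(Σy)/n = 58 − 62.4 = -4.4
Syy = Σy² − (Σy)²/n = 34 − 28.8 = 5.2
R² = Sxy²/(Sxx·Syy) = (-4.4)²/(26.8·5.2) = 0.138921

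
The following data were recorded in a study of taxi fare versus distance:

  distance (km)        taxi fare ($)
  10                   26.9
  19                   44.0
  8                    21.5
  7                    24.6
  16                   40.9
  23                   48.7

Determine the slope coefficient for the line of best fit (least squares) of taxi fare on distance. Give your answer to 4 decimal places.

1.7347

n = 6, Σx = 83, Σy = 206.6, Σxy = 3223.7, Σx² = 1359
Sxx = Σx² − (Σx)²/n = 1359 − 1148.166667 = 210.833333
Sxy = Σxy − (Σx)(Σy)/n = 3223.7 − 2857.966667 = 365.733333
b = Sxy/Sxx = 365.733333/210.833333 = 1.734704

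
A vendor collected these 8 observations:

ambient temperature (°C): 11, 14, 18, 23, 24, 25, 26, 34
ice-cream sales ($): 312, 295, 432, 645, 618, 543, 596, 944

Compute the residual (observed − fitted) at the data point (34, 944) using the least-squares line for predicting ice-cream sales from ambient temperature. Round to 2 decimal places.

64.34

n = 8, Σx = 175, Σy = 4385, Σxy = 106172, Σx² = 4203
Sxx = Σx² − (Σx)²/n = 4203 − 3828.125 = 374.875
Sxy = Σxy − (Σx)(Σy)/n = 106172 − 95921.875 = 10250.125
b = Sxy/Sxx = 10250.125/374.875 = 27.342781
a = ȳ − b·x̄ = 548.125 − 27.342781·21.875 = -49.998333
ŷ(34) = -49.998333 + 27.342781·34 = 879.656219
residual = y − ŷ = 944 − 879.656219 = 64.343781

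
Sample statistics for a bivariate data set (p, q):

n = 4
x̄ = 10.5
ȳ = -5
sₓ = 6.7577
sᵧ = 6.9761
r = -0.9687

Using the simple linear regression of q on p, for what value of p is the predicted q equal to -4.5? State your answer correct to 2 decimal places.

b = r · sᵧ/sₓ = -0.9687 · 6.9761/6.7577 = -1.000007
a = ȳ − b·x̄ = -5 − (-1.000007)·10.5 = 5.500075
Set a + b·x = -4.5: x = (-4.5 − 5.500075) / (-1.000007) = 10.000004

10.00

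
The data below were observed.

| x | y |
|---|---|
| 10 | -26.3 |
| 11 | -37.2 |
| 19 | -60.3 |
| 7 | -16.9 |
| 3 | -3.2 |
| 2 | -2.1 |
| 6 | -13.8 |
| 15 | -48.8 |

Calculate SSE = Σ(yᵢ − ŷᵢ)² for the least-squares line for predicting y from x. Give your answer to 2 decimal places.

38.79

n = 8, Σx = 73, Σy = -208.6, Σxy = -2764.8, Σx² = 905, Σy² = 8583.76
Sxx = Σx² − (Σx)²/n = 905 − 666.125 = 238.875
Sxy = Σxy − (Σx)(Σy)/n = -2764.8 − (-1903.475) = -861.325
Syy = Σy² − (Σy)²/n = 8583.76 − 5439.245 = 3144.515
b = Sxy/Sxx = -861.325/238.875 = -3.605756
SSE = Syy − b·Sxy = 3144.515 − (-3.605756)·(-861.325) = 38.787085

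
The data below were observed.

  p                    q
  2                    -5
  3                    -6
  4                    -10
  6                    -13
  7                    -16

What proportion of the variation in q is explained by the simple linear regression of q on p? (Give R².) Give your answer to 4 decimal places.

0.9762

n = 5, Σx = 22, Σy = -50, Σxy = -258, Σx² = 114, Σy² = 586
Sxx = Σx² − (Σx)²/n = 114 − 96.8 = 17.2
Sxy = Σxy − (Σx)(Σy)/n = -258 − (-220) = -38
Syy = Σy² − (Σy)²/n = 586 − 500 = 86
R² = Sxy²/(Sxx·Syy) = (-38)²/(17.2·86) = 0.976203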